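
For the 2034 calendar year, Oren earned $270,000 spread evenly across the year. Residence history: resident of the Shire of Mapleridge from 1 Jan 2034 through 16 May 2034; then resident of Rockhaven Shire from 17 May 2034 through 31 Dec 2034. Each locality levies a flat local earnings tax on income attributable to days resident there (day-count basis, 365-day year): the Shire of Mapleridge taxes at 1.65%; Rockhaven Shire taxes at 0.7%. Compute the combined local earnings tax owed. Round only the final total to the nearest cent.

$2,845.73

The Shire of Mapleridge, 1 Jan – 16 May 2034: 136 days → $270,000 × 1.65% × 136/365 = $1,659.9452
Rockhaven Shire, 17 May – 31 Dec 2034: 229 days → $270,000 × 0.7% × 229/365 = $1,185.7808
Total = $2,845.7260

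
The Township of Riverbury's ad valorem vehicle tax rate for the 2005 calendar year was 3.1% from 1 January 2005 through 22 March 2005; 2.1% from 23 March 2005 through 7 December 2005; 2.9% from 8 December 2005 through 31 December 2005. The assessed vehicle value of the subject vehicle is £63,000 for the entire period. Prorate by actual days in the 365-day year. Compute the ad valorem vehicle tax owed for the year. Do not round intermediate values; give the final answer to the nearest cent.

£1,495.95

1 January – 22 March 2005: 81 days at 3.1% → £63,000 × 3.1% × 81/365 = £433.4055
23 March – 7 December 2005: 260 days at 2.1% → £63,000 × 2.1% × 260/365 = £942.4110
8 December – 31 December 2005: 24 days at 2.9% → £63,000 × 2.9% × 24/365 = £120.1315
Total = £1,495.9479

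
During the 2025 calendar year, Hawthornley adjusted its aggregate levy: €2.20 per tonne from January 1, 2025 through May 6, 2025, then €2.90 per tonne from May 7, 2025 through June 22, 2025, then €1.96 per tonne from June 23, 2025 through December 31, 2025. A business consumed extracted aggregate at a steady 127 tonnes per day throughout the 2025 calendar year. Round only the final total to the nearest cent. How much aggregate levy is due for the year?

January 1 – May 6, 2025: 126 days × 127 tonnes/day = 16,002 tonnes at €2.20/tonne → €35204.40
May 7 – June 22, 2025: 47 days × 127 tonnes/day = 5,969 tonnes at €2.90/tonne → €17310.10
June 23 – December 31, 2025: 192 days × 127 tonnes/day = 24,384 tonnes at €1.96/tonne → €47792.64

€100307.14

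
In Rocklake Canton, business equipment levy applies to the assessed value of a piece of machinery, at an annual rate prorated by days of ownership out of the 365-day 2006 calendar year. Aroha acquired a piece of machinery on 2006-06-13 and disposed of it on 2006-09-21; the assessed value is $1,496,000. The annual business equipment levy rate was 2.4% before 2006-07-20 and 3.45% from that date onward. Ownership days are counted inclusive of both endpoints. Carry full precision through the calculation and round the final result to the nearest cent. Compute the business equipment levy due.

$12,689.36

2006-06-13 to 2006-07-19: 37 days at 2.4% → $1,496,000 × 2.4% × 37/365 = $3,639.5836
2006-07-20 to 2006-09-21: 64 days at 3.45% → $1,496,000 × 3.45% × 64/365 = $9,049.7753
Total = $12,689.3589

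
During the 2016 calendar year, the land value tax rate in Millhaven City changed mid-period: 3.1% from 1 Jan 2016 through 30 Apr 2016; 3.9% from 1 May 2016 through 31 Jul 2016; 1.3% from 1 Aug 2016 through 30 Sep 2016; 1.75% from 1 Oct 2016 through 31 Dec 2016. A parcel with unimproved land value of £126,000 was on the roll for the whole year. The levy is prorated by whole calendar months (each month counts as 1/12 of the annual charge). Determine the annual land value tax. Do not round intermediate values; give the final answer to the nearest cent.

£3,354.75

1 Jan – 30 Apr 2016: 4 months at 3.1% → £126,000 × 3.1% × 4/12 = £1,302.0000
1 May – 31 Jul 2016: 3 months at 3.9% → £126,000 × 3.9% × 3/12 = £1,228.5000
1 Aug – 30 Sep 2016: 2 months at 1.3% → £126,000 × 1.3% × 2/12 = £273.0000
1 Oct – 31 Dec 2016: 3 months at 1.75% → £126,000 × 1.75% × 3/12 = £551.2500
Total = £3,354.7500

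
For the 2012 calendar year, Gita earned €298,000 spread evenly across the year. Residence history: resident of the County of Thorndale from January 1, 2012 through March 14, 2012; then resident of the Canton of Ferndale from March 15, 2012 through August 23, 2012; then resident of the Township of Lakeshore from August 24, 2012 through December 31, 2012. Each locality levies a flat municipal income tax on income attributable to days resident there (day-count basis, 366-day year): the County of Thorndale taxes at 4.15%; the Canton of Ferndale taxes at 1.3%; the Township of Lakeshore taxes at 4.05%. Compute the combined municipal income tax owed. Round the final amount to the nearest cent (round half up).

€8,501.96

The County of Thorndale, January 1 – March 14, 2012: 74 days → €298,000 × 4.15% × 74/366 = €2,500.4317
The Canton of Ferndale, March 15 – August 23, 2012: 162 days → €298,000 × 1.3% × 162/366 = €1,714.7213
The Township of Lakeshore, August 24 – December 31, 2012: 130 days → €298,000 × 4.05% × 130/366 = €4,286.8033
Total = €8,501.9563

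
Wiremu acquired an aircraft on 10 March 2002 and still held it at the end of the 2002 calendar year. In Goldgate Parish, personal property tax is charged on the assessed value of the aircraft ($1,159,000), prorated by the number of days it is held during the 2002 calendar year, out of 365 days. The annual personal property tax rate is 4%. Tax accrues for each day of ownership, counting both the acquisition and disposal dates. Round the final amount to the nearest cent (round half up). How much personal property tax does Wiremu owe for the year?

$37,723.07

Days held (10 March – 31 December 2002): 297 out of 365
Tax = $1,159,000 × 4% × 297/365 = $37,723.0685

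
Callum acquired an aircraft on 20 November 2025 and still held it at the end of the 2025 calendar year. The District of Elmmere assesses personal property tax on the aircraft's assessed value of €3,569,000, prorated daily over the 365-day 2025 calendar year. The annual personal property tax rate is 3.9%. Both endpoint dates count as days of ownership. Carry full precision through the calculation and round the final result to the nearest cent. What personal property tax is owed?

Days held (20 November – 31 December 2025): 42 out of 365
Tax = €3,569,000 × 3.9% × 42/365 = €16,016.4986

€16,016.50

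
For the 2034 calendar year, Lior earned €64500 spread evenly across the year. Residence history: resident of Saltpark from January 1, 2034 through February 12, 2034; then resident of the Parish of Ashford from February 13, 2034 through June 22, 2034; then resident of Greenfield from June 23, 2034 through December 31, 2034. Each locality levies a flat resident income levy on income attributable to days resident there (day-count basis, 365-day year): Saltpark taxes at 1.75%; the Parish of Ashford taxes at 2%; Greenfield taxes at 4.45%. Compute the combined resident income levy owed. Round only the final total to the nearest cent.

Saltpark, January 1 – February 12, 2034: 43 days → €64500 × 1.75% × 43/365 = €132.9760
The Parish of Ashford, February 13 – June 22, 2034: 130 days → €64500 × 2% × 130/365 = €459.4521
Greenfield, June 23 – December 31, 2034: 192 days → €64500 × 4.45% × 192/365 = €1509.8301
Total = €2102.2582

€2102.26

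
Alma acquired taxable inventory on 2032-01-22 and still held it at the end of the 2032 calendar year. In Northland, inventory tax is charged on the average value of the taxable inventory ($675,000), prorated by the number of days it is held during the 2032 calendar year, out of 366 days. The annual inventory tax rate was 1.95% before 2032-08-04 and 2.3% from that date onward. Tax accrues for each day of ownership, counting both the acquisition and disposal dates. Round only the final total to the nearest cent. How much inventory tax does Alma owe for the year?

$13,375.51

2032-01-22 to 2032-08-03: 195 days at 1.95% → $675,000 × 1.95% × 195/366 = $7,012.8074
2032-08-04 to 2032-12-31: 150 days at 2.3% → $675,000 × 2.3% × 150/366 = $6,362.7049
Total = $13,375.5123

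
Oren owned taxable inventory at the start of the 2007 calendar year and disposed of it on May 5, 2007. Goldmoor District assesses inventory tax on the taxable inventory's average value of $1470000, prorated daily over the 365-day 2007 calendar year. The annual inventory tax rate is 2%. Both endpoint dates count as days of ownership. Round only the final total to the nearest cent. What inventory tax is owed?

Days held (January 1 – May 5, 2007): 125 out of 365
Tax = $1470000 × 2% × 125/365 = $10068.4932

$10068.49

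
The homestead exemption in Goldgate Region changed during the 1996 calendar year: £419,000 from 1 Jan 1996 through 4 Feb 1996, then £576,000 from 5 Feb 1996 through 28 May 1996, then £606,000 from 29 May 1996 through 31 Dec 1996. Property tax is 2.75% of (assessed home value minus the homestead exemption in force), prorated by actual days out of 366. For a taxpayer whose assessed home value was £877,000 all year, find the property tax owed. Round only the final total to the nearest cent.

1 Jan – 4 Feb 1996: 35 days, exemption £419,000 → (£877,000 − £419,000) × 2.75% × 35/366 = £1,204.4399
5 Feb – 28 May 1996: 114 days, exemption £576,000 → (£877,000 − £576,000) × 2.75% × 114/366 = £2,578.2377
29 May – 31 Dec 1996: 217 days, exemption £606,000 → (£877,000 − £606,000) × 2.75% × 217/366 = £4,418.5587
Total = £8,201.2363

£8,201.24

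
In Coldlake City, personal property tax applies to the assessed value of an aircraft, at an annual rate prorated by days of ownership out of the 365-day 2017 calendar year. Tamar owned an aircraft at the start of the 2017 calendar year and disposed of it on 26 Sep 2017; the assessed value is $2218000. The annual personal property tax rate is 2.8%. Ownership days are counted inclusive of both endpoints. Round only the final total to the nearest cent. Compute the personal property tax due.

$45769.80

Days held (1 Jan – 26 Sep 2017): 269 out of 365
Tax = $2218000 × 2.8% × 269/365 = $45769.7973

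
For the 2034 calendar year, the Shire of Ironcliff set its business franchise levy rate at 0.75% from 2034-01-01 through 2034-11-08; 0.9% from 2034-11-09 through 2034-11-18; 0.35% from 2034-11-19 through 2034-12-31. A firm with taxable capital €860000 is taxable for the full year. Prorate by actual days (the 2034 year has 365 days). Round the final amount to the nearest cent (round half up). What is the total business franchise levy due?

2034-01-01 to 2034-11-08: 312 days at 0.75% → €860000 × 0.75% × 312/365 = €5513.4247
2034-11-09 to 2034-11-18: 10 days at 0.9% → €860000 × 0.9% × 10/365 = €212.0548
2034-11-19 to 2034-12-31: 43 days at 0.35% → €860000 × 0.35% × 43/365 = €354.6027
Total = €6080.0822

€6080.08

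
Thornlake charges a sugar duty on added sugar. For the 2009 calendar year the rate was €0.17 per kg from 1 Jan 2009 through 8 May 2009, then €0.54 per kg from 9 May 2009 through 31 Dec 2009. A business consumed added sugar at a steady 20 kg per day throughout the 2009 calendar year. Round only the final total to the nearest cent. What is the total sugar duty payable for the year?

1 Jan – 8 May 2009: 128 days × 20 kg/day = 2,560 kg at €0.17/kg → €435.20
9 May – 31 Dec 2009: 237 days × 20 kg/day = 4,740 kg at €0.54/kg → €2559.60

€2994.80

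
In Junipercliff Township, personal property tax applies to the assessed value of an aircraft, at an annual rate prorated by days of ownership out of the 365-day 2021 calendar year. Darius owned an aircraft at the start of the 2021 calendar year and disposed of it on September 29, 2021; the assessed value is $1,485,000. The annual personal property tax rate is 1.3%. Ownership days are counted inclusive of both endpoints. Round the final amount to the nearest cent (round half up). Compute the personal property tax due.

Days held (January 1 – September 29, 2021): 272 out of 365
Tax = $1,485,000 × 1.3% × 272/365 = $14,386.1918

$14,386.19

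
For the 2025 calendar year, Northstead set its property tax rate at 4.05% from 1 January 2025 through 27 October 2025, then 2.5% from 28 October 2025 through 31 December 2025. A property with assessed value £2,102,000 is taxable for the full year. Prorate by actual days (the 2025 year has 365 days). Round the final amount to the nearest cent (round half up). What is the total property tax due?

£79,328.90

1 January – 27 October 2025: 300 days at 4.05% → £2,102,000 × 4.05% × 300/365 = £69,970.6849
28 October – 31 December 2025: 65 days at 2.5% → £2,102,000 × 2.5% × 65/365 = £9,358.2192
Total = £79,328.9041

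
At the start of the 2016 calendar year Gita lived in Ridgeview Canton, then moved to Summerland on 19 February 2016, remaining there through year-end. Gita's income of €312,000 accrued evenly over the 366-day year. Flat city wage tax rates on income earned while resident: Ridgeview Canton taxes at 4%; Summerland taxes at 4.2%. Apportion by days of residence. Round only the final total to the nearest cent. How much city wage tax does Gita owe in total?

Ridgeview Canton, 1 January – 18 February 2016: 49 days → €312,000 × 4% × 49/366 = €1,670.8197
Summerland, 19 February – 31 December 2016: 317 days → €312,000 × 4.2% × 317/366 = €11,349.6393
Total = €13,020.4590

€13,020.46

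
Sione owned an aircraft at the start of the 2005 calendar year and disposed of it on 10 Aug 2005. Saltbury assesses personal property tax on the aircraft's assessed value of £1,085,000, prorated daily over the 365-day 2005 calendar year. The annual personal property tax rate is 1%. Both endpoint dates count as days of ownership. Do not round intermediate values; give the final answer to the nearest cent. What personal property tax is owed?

£6,599.18

Days held (1 Jan – 10 Aug 2005): 222 out of 365
Tax = £1,085,000 × 1% × 222/365 = £6,599.1781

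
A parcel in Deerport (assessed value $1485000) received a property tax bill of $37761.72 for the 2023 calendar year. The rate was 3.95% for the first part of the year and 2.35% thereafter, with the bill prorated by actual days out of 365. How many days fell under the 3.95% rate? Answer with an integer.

44 days

Let d = days at the first rate; then 365 − d days at the second rate.
$1485000 × [3.95%·d + 2.35%·(365−d)] / 365 = $37761.72
Solving gives d = 44, so the new rate took effect on 14 February 2023.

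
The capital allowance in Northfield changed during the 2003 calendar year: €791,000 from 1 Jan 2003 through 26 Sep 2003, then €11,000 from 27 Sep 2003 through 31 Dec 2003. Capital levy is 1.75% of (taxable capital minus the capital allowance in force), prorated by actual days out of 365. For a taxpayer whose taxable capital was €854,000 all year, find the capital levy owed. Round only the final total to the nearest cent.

€4,692.64

1 Jan – 26 Sep 2003: 269 days, exemption €791,000 → (€854,000 − €791,000) × 1.75% × 269/365 = €812.5274
27 Sep – 31 Dec 2003: 96 days, exemption €11,000 → (€854,000 − €11,000) × 1.75% × 96/365 = €3,880.1096
Total = €4,692.6370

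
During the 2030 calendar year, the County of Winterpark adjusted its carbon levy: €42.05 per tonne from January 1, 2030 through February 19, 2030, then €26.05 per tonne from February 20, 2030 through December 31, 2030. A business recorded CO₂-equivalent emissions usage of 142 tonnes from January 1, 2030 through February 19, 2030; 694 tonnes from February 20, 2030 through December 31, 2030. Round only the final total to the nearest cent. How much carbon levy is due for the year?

January 1 – February 19, 2030: 142 tonnes at €42.05/tonne → €5971.10
February 20 – December 31, 2030: 694 tonnes at €26.05/tonne → €18078.70

€24049.80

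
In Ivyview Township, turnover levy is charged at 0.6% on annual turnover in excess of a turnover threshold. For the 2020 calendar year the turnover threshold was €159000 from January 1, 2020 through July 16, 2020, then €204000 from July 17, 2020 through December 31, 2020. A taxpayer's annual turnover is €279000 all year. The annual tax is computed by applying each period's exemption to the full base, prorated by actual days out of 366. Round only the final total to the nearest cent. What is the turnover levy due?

€596.07

January 1 – July 16, 2020: 198 days, exemption €159000 → (€279000 − €159000) × 0.6% × 198/366 = €389.5082
July 17 – December 31, 2020: 168 days, exemption €204000 → (€279000 − €204000) × 0.6% × 168/366 = €206.5574
Total = €596.0656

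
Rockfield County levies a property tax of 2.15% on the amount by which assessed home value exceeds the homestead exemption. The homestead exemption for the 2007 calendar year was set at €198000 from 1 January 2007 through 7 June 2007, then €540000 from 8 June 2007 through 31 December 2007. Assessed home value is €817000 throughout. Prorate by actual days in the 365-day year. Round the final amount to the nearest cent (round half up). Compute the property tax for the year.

1 January – 7 June 2007: 158 days, exemption €198000 → (€817000 − €198000) × 2.15% × 158/365 = €5760.9397
8 June – 31 December 2007: 207 days, exemption €540000 → (€817000 − €540000) × 2.15% × 207/365 = €3377.5027
Total = €9138.4425

€9138.44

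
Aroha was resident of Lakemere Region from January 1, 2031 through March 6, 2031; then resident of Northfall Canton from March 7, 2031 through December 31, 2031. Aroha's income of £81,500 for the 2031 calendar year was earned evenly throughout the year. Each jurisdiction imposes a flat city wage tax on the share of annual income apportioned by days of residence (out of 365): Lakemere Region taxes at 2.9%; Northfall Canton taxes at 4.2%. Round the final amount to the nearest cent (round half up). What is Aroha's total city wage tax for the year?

Lakemere Region, January 1 – March 6, 2031: 65 days → £81,500 × 2.9% × 65/365 = £420.8973
Northfall Canton, March 7 – December 31, 2031: 300 days → £81,500 × 4.2% × 300/365 = £2,813.4247
Total = £3,234.3219

£3,234.32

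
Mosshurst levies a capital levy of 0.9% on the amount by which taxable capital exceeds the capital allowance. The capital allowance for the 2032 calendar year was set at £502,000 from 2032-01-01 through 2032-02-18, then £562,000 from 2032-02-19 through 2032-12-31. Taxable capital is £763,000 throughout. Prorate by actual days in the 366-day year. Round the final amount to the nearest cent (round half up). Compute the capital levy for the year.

£1,881.30

2032-01-01 to 2032-02-18: 49 days, exemption £502,000 → (£763,000 − £502,000) × 0.9% × 49/366 = £314.4836
2032-02-19 to 2032-12-31: 317 days, exemption £562,000 → (£763,000 − £562,000) × 0.9% × 317/366 = £1,566.8115
Total = £1,881.2951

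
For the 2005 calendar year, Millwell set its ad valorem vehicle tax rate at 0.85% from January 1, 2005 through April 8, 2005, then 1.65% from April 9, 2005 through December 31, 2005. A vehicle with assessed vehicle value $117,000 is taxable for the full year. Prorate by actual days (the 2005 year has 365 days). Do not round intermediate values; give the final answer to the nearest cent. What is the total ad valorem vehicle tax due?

January 1 – April 8, 2005: 98 days at 0.85% → $117,000 × 0.85% × 98/365 = $267.0164
April 9 – December 31, 2005: 267 days at 1.65% → $117,000 × 1.65% × 267/365 = $1,412.1740
Total = $1,679.1904

$1,679.19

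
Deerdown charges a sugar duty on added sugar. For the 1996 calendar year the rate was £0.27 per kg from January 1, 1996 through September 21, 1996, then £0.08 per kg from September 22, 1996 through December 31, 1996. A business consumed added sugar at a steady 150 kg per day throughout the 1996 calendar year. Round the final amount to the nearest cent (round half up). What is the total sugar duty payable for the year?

January 1 – September 21, 1996: 265 days × 150 kg/day = 39,750 kg at £0.27/kg → £10,732.50
September 22 – December 31, 1996: 101 days × 150 kg/day = 15,150 kg at £0.08/kg → £1,212.00

£11,944.50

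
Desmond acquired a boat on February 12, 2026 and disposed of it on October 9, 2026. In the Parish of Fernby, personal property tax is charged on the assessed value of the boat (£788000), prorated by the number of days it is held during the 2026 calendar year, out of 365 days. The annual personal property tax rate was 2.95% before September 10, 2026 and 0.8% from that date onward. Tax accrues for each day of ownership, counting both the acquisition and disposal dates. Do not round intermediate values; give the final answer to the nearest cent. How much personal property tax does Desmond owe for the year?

£13892.55

February 12 – September 9, 2026: 210 days at 2.95% → £788000 × 2.95% × 210/365 = £13374.4110
September 10 – October 9, 2026: 30 days at 0.8% → £788000 × 0.8% × 30/365 = £518.1370
Total = £13892.5479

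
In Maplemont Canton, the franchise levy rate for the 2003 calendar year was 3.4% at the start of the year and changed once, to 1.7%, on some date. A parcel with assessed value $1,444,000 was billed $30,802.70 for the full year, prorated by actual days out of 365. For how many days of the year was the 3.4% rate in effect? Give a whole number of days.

93 days

Let d = days at the first rate; then 365 − d days at the second rate.
$1,444,000 × [3.4%·d + 1.7%·(365−d)] / 365 = $30,802.70
Solving gives d = 93, so the new rate took effect on 4 Apr 2003.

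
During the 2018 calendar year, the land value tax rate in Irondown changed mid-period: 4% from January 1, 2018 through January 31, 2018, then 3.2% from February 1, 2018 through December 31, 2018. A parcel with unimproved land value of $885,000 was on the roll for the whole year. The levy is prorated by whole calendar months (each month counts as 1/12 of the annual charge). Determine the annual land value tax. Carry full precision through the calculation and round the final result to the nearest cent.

$28,910.00

January 1 – January 31, 2018: 1 month at 4% → $885,000 × 4% × 1/12 = $2,950.0000
February 1 – December 31, 2018: 11 months at 3.2% → $885,000 × 3.2% × 11/12 = $25,960.0000
Total = $28,910.0000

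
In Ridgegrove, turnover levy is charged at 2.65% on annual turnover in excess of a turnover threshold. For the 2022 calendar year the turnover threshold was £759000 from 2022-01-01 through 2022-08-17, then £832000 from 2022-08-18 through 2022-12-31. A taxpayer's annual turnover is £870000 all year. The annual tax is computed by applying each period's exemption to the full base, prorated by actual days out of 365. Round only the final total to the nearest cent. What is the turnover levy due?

£2220.70

2022-01-01 to 2022-08-17: 229 days, exemption £759000 → (£870000 − £759000) × 2.65% × 229/365 = £1845.4890
2022-08-18 to 2022-12-31: 136 days, exemption £832000 → (£870000 − £832000) × 2.65% × 136/365 = £375.2110
Total = £2220.7000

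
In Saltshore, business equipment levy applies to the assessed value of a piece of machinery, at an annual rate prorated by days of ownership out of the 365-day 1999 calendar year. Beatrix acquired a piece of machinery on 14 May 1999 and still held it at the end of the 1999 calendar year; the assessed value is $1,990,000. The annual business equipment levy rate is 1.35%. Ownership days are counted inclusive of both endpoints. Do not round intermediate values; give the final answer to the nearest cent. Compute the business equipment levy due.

Days held (14 May – 31 Dec 1999): 232 out of 365
Tax = $1,990,000 × 1.35% × 232/365 = $17,075.8356

$17,075.84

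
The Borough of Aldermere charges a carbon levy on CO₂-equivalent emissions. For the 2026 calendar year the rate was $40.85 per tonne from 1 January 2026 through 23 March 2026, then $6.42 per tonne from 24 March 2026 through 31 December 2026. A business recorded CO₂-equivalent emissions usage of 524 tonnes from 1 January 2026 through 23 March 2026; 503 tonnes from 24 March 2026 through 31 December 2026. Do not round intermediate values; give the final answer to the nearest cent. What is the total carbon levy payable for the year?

1 January – 23 March 2026: 524 tonnes at $40.85/tonne → $21,405.40
24 March – 31 December 2026: 503 tonnes at $6.42/tonne → $3,229.26

$24,634.66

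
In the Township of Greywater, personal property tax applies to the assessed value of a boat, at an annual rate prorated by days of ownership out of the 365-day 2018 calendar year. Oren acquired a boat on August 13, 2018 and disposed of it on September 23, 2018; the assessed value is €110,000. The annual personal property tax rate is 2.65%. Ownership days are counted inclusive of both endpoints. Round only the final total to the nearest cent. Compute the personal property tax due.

€335.42

Days held (August 13 – September 23, 2018): 42 out of 365
Tax = €110,000 × 2.65% × 42/365 = €335.4247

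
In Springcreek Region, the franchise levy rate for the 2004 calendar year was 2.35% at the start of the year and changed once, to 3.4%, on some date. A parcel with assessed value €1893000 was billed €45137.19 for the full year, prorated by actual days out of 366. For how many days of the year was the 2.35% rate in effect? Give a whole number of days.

Let d = days at the first rate; then 366 − d days at the second rate.
€1893000 × [2.35%·d + 3.4%·(366−d)] / 366 = €45137.19
Solving gives d = 354, so the new rate took effect on 20 Dec 2004.

354 days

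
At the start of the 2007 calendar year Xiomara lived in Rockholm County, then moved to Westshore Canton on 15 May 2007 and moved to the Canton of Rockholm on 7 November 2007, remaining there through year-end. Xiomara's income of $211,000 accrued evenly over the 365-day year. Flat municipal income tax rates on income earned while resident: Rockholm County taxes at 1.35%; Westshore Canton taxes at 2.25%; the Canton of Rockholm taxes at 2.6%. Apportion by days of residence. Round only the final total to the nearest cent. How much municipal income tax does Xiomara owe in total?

Rockholm County, 1 January – 14 May 2007: 134 days → $211,000 × 1.35% × 134/365 = $1,045.7507
Westshore Canton, 15 May – 6 November 2007: 176 days → $211,000 × 2.25% × 176/365 = $2,289.2055
The Canton of Rockholm, 7 November – 31 December 2007: 55 days → $211,000 × 2.6% × 55/365 = $826.6575
Total = $4,161.6137

$4,161.61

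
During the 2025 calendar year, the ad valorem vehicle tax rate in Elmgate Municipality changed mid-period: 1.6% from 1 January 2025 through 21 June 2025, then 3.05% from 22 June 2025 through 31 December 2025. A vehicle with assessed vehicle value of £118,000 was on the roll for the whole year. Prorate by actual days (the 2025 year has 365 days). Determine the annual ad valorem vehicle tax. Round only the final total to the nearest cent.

£2,792.72

1 January – 21 June 2025: 172 days at 1.6% → £118,000 × 1.6% × 172/365 = £889.6877
22 June – 31 December 2025: 193 days at 3.05% → £118,000 × 3.05% × 193/365 = £1,903.0329
Total = £2,792.7205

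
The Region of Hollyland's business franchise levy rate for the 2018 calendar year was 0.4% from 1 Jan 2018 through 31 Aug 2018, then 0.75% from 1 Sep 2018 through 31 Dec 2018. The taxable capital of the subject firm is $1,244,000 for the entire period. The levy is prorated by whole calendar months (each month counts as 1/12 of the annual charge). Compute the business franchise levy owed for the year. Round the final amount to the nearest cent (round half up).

1 Jan – 31 Aug 2018: 8 months at 0.4% → $1,244,000 × 0.4% × 8/12 = $3,317.3333
1 Sep – 31 Dec 2018: 4 months at 0.75% → $1,244,000 × 0.75% × 4/12 = $3,110.0000
Total = $6,427.3333

$6,427.33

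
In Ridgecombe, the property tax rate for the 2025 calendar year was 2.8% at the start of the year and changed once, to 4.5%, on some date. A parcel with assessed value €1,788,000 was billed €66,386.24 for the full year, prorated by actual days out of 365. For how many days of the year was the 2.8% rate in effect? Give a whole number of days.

169 days

Let d = days at the first rate; then 365 − d days at the second rate.
€1,788,000 × [2.8%·d + 4.5%·(365−d)] / 365 = €66,386.24
Solving gives d = 169, so the new rate took effect on June 19, 2025.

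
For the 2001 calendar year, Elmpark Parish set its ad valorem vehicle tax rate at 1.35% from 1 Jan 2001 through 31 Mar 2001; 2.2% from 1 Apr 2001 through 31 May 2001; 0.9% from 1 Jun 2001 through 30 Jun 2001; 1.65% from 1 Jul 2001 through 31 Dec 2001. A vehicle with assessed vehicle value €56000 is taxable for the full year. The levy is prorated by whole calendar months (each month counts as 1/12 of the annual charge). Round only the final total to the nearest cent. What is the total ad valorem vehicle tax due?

1 Jan – 31 Mar 2001: 3 months at 1.35% → €56000 × 1.35% × 3/12 = €189.0000
1 Apr – 31 May 2001: 2 months at 2.2% → €56000 × 2.2% × 2/12 = €205.3333
1 Jun – 30 Jun 2001: 1 month at 0.9% → €56000 × 0.9% × 1/12 = €42.0000
1 Jul – 31 Dec 2001: 6 months at 1.65% → €56000 × 1.65% × 6/12 = €462.0000
Total = €898.3333

€898.33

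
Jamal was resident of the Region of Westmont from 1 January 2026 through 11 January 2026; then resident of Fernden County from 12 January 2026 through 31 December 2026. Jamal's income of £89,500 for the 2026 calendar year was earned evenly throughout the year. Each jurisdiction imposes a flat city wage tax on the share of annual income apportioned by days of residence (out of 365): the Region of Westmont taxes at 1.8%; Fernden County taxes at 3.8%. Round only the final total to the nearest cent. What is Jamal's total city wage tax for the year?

The Region of Westmont, 1 January – 11 January 2026: 11 days → £89,500 × 1.8% × 11/365 = £48.5507
Fernden County, 12 January – 31 December 2026: 354 days → £89,500 × 3.8% × 354/365 = £3,298.5041
Total = £3,347.0548

£3,347.05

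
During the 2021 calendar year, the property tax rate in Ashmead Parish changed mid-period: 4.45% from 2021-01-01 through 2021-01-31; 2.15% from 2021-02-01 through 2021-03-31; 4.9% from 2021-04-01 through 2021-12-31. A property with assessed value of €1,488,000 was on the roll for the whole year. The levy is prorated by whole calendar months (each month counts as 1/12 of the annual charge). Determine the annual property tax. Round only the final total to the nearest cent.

€65,534.00

2021-01-01 to 2021-01-31: 1 month at 4.45% → €1,488,000 × 4.45% × 1/12 = €5,518.0000
2021-02-01 to 2021-03-31: 2 months at 2.15% → €1,488,000 × 2.15% × 2/12 = €5,332.0000
2021-04-01 to 2021-12-31: 9 months at 4.9% → €1,488,000 × 4.9% × 9/12 = €54,684.0000
Total = €65,534.0000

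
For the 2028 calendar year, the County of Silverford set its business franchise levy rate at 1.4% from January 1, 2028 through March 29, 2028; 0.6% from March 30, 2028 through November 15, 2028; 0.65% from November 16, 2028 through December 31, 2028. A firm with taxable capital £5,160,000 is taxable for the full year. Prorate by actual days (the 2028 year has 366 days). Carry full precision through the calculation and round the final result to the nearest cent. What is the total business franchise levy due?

January 1 – March 29, 2028: 89 days at 1.4% → £5,160,000 × 1.4% × 89/366 = £17,566.5574
March 30 – November 15, 2028: 231 days at 0.6% → £5,160,000 × 0.6% × 231/366 = £19,540.3279
November 16 – December 31, 2028: 46 days at 0.65% → £5,160,000 × 0.65% × 46/366 = £4,215.4098
Total = £41,322.2951

£41,322.30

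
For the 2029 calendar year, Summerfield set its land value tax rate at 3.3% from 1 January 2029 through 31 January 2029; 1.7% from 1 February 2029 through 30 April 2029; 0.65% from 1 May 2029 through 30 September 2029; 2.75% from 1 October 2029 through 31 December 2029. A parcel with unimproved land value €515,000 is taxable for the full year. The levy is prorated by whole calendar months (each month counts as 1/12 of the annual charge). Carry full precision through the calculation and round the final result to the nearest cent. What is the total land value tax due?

€8,540.42

1 January – 31 January 2029: 1 month at 3.3% → €515,000 × 3.3% × 1/12 = €1,416.2500
1 February – 30 April 2029: 3 months at 1.7% → €515,000 × 1.7% × 3/12 = €2,188.7500
1 May – 30 September 2029: 5 months at 0.65% → €515,000 × 0.65% × 5/12 = €1,394.7917
1 October – 31 December 2029: 3 months at 2.75% → €515,000 × 2.75% × 3/12 = €3,540.6250
Total = €8,540.4167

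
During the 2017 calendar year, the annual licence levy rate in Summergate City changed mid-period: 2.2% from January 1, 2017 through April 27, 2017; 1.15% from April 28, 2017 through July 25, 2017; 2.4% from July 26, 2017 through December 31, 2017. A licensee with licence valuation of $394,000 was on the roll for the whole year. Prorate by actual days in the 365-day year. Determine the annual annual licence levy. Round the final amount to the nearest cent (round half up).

January 1 – April 27, 2017: 117 days at 2.2% → $394,000 × 2.2% × 117/365 = $2,778.5096
April 28 – July 25, 2017: 89 days at 1.15% → $394,000 × 1.15% × 89/365 = $1,104.8192
July 26 – December 31, 2017: 159 days at 2.4% → $394,000 × 2.4% × 159/365 = $4,119.1890
Total = $8,002.5178

$8,002.52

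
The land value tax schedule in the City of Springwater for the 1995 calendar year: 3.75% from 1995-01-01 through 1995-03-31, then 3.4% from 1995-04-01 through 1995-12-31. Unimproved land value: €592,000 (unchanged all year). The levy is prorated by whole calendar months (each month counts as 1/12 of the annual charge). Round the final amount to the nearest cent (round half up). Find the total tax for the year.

1995-01-01 to 1995-03-31: 3 months at 3.75% → €592,000 × 3.75% × 3/12 = €5,550.0000
1995-04-01 to 1995-12-31: 9 months at 3.4% → €592,000 × 3.4% × 9/12 = €15,096.0000
Total = €20,646.0000

€20,646.00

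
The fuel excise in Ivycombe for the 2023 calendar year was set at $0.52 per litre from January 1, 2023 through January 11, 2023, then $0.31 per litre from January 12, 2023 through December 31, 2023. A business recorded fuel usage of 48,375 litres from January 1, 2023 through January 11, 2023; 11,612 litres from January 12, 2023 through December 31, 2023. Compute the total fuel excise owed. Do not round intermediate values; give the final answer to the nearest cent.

January 1 – January 11, 2023: 48,375 litres at $0.52/litre → $25,155.00
January 12 – December 31, 2023: 11,612 litres at $0.31/litre → $3,599.72

$28,754.72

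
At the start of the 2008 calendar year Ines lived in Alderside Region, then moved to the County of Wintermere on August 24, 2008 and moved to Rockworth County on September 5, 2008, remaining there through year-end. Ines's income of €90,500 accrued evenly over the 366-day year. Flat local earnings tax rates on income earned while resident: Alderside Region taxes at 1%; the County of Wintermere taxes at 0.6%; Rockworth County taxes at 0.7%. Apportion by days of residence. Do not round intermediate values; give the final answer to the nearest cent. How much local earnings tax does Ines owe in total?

Alderside Region, January 1 – August 23, 2008: 236 days → €90,500 × 1% × 236/366 = €583.5519
The County of Wintermere, August 24 – September 4, 2008: 12 days → €90,500 × 0.6% × 12/366 = €17.8033
Rockworth County, September 5 – December 31, 2008: 118 days → €90,500 × 0.7% × 118/366 = €204.2432
Total = €805.5984

€805.60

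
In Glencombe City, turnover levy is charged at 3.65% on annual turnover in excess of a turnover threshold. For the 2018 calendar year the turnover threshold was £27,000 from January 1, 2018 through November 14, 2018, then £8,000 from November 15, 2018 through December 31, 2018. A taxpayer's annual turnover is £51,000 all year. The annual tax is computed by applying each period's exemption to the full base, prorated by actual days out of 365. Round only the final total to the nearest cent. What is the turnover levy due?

£965.30

January 1 – November 14, 2018: 318 days, exemption £27,000 → (£51,000 − £27,000) × 3.65% × 318/365 = £763.2000
November 15 – December 31, 2018: 47 days, exemption £8,000 → (£51,000 − £8,000) × 3.65% × 47/365 = £202.1000
Total = £965.3000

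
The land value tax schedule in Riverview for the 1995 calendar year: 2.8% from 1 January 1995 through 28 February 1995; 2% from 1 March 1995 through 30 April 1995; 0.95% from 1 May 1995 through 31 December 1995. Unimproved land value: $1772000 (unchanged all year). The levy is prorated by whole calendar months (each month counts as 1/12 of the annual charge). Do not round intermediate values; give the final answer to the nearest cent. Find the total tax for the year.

1 January – 28 February 1995: 2 months at 2.8% → $1772000 × 2.8% × 2/12 = $8269.3333
1 March – 30 April 1995: 2 months at 2% → $1772000 × 2% × 2/12 = $5906.6667
1 May – 31 December 1995: 8 months at 0.95% → $1772000 × 0.95% × 8/12 = $11222.6667
Total = $25398.6667

$25398.67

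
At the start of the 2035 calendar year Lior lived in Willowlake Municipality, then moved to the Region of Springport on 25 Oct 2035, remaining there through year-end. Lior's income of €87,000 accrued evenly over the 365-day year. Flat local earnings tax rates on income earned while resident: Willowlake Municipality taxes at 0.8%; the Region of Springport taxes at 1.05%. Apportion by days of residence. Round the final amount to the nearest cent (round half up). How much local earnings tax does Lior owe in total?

€736.52

Willowlake Municipality, 1 Jan – 24 Oct 2035: 297 days → €87,000 × 0.8% × 297/365 = €566.3342
The Region of Springport, 25 Oct – 31 Dec 2035: 68 days → €87,000 × 1.05% × 68/365 = €170.1863
Total = €736.5205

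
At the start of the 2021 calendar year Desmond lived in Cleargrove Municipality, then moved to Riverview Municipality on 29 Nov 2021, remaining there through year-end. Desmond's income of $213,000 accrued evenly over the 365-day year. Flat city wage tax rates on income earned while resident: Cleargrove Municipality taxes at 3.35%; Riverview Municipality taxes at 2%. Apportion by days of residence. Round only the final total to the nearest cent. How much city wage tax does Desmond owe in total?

Cleargrove Municipality, 1 Jan – 28 Nov 2021: 332 days → $213,000 × 3.35% × 332/365 = $6,490.3726
Riverview Municipality, 29 Nov – 31 Dec 2021: 33 days → $213,000 × 2% × 33/365 = $385.1507
Total = $6,875.5233

$6,875.52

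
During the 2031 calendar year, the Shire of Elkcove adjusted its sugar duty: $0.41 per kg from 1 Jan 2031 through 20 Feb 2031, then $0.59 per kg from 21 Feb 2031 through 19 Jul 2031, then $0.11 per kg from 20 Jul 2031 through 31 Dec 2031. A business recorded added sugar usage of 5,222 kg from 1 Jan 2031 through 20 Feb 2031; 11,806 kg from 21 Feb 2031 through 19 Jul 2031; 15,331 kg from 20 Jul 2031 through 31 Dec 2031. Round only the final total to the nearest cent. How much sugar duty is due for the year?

1 Jan – 20 Feb 2031: 5,222 kg at $0.41/kg → $2,141.02
21 Feb – 19 Jul 2031: 11,806 kg at $0.59/kg → $6,965.54
20 Jul – 31 Dec 2031: 15,331 kg at $0.11/kg → $1,686.41

$10,792.97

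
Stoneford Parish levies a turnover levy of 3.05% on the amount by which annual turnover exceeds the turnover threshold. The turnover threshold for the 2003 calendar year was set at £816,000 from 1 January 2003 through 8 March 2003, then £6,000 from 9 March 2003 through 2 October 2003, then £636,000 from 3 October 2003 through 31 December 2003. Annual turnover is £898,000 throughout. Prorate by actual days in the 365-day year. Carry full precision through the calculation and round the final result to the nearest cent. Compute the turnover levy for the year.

£17,933.16

1 January – 8 March 2003: 67 days, exemption £816,000 → (£898,000 − £816,000) × 3.05% × 67/365 = £459.0877
9 March – 2 October 2003: 208 days, exemption £6,000 → (£898,000 − £6,000) × 3.05% × 208/365 = £15,503.6932
3 October – 31 December 2003: 90 days, exemption £636,000 → (£898,000 − £636,000) × 3.05% × 90/365 = £1,970.3836
Total = £17,933.1644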